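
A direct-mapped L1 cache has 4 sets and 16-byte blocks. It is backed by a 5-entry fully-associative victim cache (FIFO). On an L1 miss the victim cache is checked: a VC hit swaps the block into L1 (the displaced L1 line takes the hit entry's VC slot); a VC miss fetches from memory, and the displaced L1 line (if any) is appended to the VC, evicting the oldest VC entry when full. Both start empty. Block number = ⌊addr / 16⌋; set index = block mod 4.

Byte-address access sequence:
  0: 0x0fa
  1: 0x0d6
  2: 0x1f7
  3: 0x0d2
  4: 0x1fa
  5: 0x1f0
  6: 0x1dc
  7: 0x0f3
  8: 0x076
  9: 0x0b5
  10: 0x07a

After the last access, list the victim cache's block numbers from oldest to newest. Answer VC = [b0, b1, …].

0: 0xfa (blk 15, set 3) → MISS  vc=[]
1: 0xd6 (blk 13, set 1) → MISS  vc=[]
2: 0x1f7 (blk 31, set 3) → MISS  vc=[15]
3: 0xd2 (blk 13, set 1) → L1-HIT  vc=[15]
4: 0x1fa (blk 31, set 3) → L1-HIT  vc=[15]
5: 0x1f0 (blk 31, set 3) → L1-HIT  vc=[15]
6: 0x1dc (blk 29, set 1) → MISS  vc=[15, 13]
7: 0xf3 (blk 15, set 3) → VC-HIT  vc=[31, 13]
8: 0x76 (blk 7, set 3) → MISS  vc=[31, 13, 15]
9: 0xb5 (blk 11, set 3) → MISS  vc=[31, 13, 15, 7]
10: 0x7a (blk 7, set 3) → VC-HIT  vc=[31, 13, 15, 11]

VC = [31, 13, 15, 11]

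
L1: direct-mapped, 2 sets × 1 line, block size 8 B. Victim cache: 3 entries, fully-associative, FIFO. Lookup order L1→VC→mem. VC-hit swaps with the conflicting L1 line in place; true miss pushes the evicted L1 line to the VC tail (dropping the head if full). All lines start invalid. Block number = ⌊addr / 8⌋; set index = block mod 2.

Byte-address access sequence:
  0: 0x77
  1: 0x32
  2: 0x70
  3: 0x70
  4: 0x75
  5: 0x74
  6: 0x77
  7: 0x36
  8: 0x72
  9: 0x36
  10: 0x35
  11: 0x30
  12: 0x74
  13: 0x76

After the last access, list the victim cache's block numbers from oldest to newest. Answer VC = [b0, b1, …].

VC = [6]

  [0] addr=0x77 blk=14 s=0: MISS | VC []
  [1] addr=0x32 blk=6 s=0: MISS | VC [14]
  [2] addr=0x70 blk=14 s=0: VC-HIT | VC [6]
  [3] addr=0x70 blk=14 s=0: L1-HIT | VC [6]
  [4] addr=0x75 blk=14 s=0: L1-HIT | VC [6]
  [5] addr=0x74 blk=14 s=0: L1-HIT | VC [6]
  [6] addr=0x77 blk=14 s=0: L1-HIT | VC [6]
  [7] addr=0x36 blk=6 s=0: VC-HIT | VC [14]
  [8] addr=0x72 blk=14 s=0: VC-HIT | VC [6]
  [9] addr=0x36 blk=6 s=0: VC-HIT | VC [14]
  [10] addr=0x35 blk=6 s=0: L1-HIT | VC [14]
  [11] addr=0x30 blk=6 s=0: L1-HIT | VC [14]
  [12] addr=0x74 blk=14 s=0: VC-HIT | VC [6]
  [13] addr=0x76 blk=14 s=0: L1-HIT | VC [6]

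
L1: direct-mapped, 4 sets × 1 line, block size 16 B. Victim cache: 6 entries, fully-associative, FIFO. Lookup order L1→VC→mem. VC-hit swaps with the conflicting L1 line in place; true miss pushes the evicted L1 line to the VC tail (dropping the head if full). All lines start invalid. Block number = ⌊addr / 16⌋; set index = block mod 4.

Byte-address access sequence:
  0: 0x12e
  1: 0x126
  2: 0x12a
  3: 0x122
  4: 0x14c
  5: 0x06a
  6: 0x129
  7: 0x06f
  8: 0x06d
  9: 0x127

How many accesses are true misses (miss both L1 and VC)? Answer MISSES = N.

0: 0x12e (blk 18, set 2) → MISS  vc=[]
1: 0x126 (blk 18, set 2) → L1-HIT  vc=[]
2: 0x12a (blk 18, set 2) → L1-HIT  vc=[]
3: 0x122 (blk 18, set 2) → L1-HIT  vc=[]
4: 0x14c (blk 20, set 0) → MISS  vc=[]
5: 0x6a (blk 6, set 2) → MISS  vc=[18]
6: 0x129 (blk 18, set 2) → VC-HIT  vc=[6]
7: 0x6f (blk 6, set 2) → VC-HIT  vc=[18]
8: 0x6d (blk 6, set 2) → L1-HIT  vc=[18]
9: 0x127 (blk 18, set 2) → VC-HIT  vc=[6]

MISSES = 3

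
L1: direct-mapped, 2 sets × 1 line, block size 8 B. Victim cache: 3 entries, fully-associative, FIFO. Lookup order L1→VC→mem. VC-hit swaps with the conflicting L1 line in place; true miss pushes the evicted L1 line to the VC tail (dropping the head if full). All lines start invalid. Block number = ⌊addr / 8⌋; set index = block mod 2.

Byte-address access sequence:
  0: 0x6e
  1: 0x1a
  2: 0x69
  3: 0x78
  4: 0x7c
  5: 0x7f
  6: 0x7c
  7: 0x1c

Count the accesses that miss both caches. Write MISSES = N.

0: 0x6e (blk 13, set 1) → MISS  vc=[]
1: 0x1a (blk 3, set 1) → MISS  vc=[13]
2: 0x69 (blk 13, set 1) → VC-HIT  vc=[3]
3: 0x78 (blk 15, set 1) → MISS  vc=[3, 13]
4: 0x7c (blk 15, set 1) → L1-HIT  vc=[3, 13]
5: 0x7f (blk 15, set 1) → L1-HIT  vc=[3, 13]
6: 0x7c (blk 15, set 1) → L1-HIT  vc=[3, 13]
7: 0x1c (blk 3, set 1) → VC-HIT  vc=[15, 13]

MISSES = 3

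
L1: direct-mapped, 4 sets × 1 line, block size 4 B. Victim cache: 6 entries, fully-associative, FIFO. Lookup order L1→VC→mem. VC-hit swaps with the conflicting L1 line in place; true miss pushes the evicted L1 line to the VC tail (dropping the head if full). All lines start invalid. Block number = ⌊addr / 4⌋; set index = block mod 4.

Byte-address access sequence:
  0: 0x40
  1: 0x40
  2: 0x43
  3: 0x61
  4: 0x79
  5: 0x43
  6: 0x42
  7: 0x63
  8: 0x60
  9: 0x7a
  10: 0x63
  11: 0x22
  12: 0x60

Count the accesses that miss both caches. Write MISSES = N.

MISSES = 4

0: 0x40 (blk 16, set 0) → MISS  vc=[]
1: 0x40 (blk 16, set 0) → L1-HIT  vc=[]
2: 0x43 (blk 16, set 0) → L1-HIT  vc=[]
3: 0x61 (blk 24, set 0) → MISS  vc=[16]
4: 0x79 (blk 30, set 2) → MISS  vc=[16]
5: 0x43 (blk 16, set 0) → VC-HIT  vc=[24]
6: 0x42 (blk 16, set 0) → L1-HIT  vc=[24]
7: 0x63 (blk 24, set 0) → VC-HIT  vc=[16]
8: 0x60 (blk 24, set 0) → L1-HIT  vc=[16]
9: 0x7a (blk 30, set 2) → L1-HIT  vc=[16]
10: 0x63 (blk 24, set 0) → L1-HIT  vc=[16]
11: 0x22 (blk 8, set 0) → MISS  vc=[16, 24]
12: 0x60 (blk 24, set 0) → VC-HIT  vc=[16, 8]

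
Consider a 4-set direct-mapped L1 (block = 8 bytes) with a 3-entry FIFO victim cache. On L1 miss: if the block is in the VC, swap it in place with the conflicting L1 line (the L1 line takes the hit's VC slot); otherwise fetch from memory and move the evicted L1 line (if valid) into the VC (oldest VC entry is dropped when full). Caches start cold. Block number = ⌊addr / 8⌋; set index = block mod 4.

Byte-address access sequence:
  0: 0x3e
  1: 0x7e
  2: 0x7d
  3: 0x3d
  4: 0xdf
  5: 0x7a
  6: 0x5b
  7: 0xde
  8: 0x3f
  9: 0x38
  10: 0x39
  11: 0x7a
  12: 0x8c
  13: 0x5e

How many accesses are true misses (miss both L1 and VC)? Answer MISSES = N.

0: 0x3e (blk 7, set 3) → MISS  vc=[]
1: 0x7e (blk 15, set 3) → MISS  vc=[7]
2: 0x7d (blk 15, set 3) → L1-HIT  vc=[7]
3: 0x3d (blk 7, set 3) → VC-HIT  vc=[15]
4: 0xdf (blk 27, set 3) → MISS  vc=[15, 7]
5: 0x7a (blk 15, set 3) → VC-HIT  vc=[27, 7]
6: 0x5b (blk 11, set 3) → MISS  vc=[27, 7, 15]
7: 0xde (blk 27, set 3) → VC-HIT  vc=[11, 7, 15]
8: 0x3f (blk 7, set 3) → VC-HIT  vc=[11, 27, 15]
9: 0x38 (blk 7, set 3) → L1-HIT  vc=[11, 27, 15]
10: 0x39 (blk 7, set 3) → L1-HIT  vc=[11, 27, 15]
11: 0x7a (blk 15, set 3) → VC-HIT  vc=[11, 27, 7]
12: 0x8c (blk 17, set 1) → MISS  vc=[11, 27, 7]
13: 0x5e (blk 11, set 3) → VC-HIT  vc=[15, 27, 7]

MISSES = 5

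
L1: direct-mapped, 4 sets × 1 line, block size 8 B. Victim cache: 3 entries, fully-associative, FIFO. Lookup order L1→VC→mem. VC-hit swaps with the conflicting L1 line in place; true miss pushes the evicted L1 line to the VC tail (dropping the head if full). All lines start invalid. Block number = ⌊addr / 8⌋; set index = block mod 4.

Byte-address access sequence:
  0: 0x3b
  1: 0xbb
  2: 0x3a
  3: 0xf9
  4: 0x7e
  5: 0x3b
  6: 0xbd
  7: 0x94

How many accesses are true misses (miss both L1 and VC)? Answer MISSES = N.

  [0] addr=0x3b blk=7 s=3: MISS | VC []
  [1] addr=0xbb blk=23 s=3: MISS | VC [7]
  [2] addr=0x3a blk=7 s=3: VC-HIT | VC [23]
  [3] addr=0xf9 blk=31 s=3: MISS | VC [23, 7]
  [4] addr=0x7e blk=15 s=3: MISS | VC [23, 7, 31]
  [5] addr=0x3b blk=7 s=3: VC-HIT | VC [23, 15, 31]
  [6] addr=0xbd blk=23 s=3: VC-HIT | VC [7, 15, 31]
  [7] addr=0x94 blk=18 s=2: MISS | VC [7, 15, 31]

MISSES = 5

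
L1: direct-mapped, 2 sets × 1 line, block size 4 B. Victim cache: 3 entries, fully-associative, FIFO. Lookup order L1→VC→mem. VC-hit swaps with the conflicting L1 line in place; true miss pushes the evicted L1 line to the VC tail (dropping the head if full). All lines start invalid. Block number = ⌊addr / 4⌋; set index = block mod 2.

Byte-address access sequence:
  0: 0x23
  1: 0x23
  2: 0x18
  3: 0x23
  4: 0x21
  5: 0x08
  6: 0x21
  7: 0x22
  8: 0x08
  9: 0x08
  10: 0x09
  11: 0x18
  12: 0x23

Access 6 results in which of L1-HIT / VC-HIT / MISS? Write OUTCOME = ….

OUTCOME = VC-HIT

0: 0x23 (blk 8, set 0) → MISS  vc=[]
1: 0x23 (blk 8, set 0) → L1-HIT  vc=[]
2: 0x18 (blk 6, set 0) → MISS  vc=[8]
3: 0x23 (blk 8, set 0) → VC-HIT  vc=[6]
4: 0x21 (blk 8, set 0) → L1-HIT  vc=[6]
5: 0x8 (blk 2, set 0) → MISS  vc=[6, 8]
6: 0x21 (blk 8, set 0) → VC-HIT  vc=[6, 2]
7: 0x22 (blk 8, set 0) → L1-HIT  vc=[6, 2]
8: 0x8 (blk 2, set 0) → VC-HIT  vc=[6, 8]
9: 0x8 (blk 2, set 0) → L1-HIT  vc=[6, 8]
10: 0x9 (blk 2, set 0) → L1-HIT  vc=[6, 8]
11: 0x18 (blk 6, set 0) → VC-HIT  vc=[2, 8]
12: 0x23 (blk 8, set 0) → VC-HIT  vc=[2, 6]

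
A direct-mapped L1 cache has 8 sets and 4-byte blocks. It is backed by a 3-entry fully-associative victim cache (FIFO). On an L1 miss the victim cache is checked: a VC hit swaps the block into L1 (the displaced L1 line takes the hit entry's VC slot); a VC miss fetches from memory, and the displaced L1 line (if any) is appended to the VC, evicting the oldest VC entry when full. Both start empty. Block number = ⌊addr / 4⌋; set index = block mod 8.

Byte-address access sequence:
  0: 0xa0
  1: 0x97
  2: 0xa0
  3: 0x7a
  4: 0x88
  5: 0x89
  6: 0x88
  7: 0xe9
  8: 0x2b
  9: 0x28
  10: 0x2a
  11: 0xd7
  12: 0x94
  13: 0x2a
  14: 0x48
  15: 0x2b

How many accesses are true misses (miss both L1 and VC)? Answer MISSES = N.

MISSES = 8

#0 0xa0→b40/s0 MISS; vc=[]
#1 0x97→b37/s5 MISS; vc=[]
#2 0xa0→b40/s0 L1-HIT; vc=[]
#3 0x7a→b30/s6 MISS; vc=[]
#4 0x88→b34/s2 MISS; vc=[]
#5 0x89→b34/s2 L1-HIT; vc=[]
#6 0x88→b34/s2 L1-HIT; vc=[]
#7 0xe9→b58/s2 MISS; vc=[34]
#8 0x2b→b10/s2 MISS; vc=[34,58]
#9 0x28→b10/s2 L1-HIT; vc=[34,58]
#10 0x2a→b10/s2 L1-HIT; vc=[34,58]
#11 0xd7→b53/s5 MISS; vc=[34,58,37]
#12 0x94→b37/s5 VC-HIT; vc=[34,58,53]
#13 0x2a→b10/s2 L1-HIT; vc=[34,58,53]
#14 0x48→b18/s2 MISS; vc=[58,53,10]
#15 0x2b→b10/s2 VC-HIT; vc=[58,53,18]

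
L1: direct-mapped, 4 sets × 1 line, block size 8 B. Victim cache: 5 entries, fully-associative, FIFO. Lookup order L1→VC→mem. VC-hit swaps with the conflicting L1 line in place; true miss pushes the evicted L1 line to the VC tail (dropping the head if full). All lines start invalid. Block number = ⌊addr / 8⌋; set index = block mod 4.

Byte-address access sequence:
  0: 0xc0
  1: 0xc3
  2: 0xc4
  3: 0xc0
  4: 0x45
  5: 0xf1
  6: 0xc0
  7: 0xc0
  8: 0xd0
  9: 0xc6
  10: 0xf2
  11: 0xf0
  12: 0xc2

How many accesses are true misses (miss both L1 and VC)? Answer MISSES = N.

MISSES = 4

0: 0xc0 (blk 24, set 0) → MISS  vc=[]
1: 0xc3 (blk 24, set 0) → L1-HIT  vc=[]
2: 0xc4 (blk 24, set 0) → L1-HIT  vc=[]
3: 0xc0 (blk 24, set 0) → L1-HIT  vc=[]
4: 0x45 (blk 8, set 0) → MISS  vc=[24]
5: 0xf1 (blk 30, set 2) → MISS  vc=[24]
6: 0xc0 (blk 24, set 0) → VC-HIT  vc=[8]
7: 0xc0 (blk 24, set 0) → L1-HIT  vc=[8]
8: 0xd0 (blk 26, set 2) → MISS  vc=[8, 30]
9: 0xc6 (blk 24, set 0) → L1-HIT  vc=[8, 30]
10: 0xf2 (blk 30, set 2) → VC-HIT  vc=[8, 26]
11: 0xf0 (blk 30, set 2) → L1-HIT  vc=[8, 26]
12: 0xc2 (blk 24, set 0) → L1-HIT  vc=[8, 26]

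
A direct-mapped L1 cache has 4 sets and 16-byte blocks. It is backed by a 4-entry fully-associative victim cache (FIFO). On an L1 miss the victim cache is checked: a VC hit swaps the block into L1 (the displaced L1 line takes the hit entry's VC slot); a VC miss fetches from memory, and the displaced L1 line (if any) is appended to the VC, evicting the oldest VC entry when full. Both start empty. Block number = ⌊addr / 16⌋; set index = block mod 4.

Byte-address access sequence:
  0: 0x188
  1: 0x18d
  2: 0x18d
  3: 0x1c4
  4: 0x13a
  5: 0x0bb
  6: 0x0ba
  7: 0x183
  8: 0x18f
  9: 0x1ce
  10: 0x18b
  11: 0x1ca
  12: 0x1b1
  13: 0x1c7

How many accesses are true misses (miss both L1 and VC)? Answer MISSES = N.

MISSES = 5

  [0] addr=0x188 blk=24 s=0: MISS | VC []
  [1] addr=0x18d blk=24 s=0: L1-HIT | VC []
  [2] addr=0x18d blk=24 s=0: L1-HIT | VC []
  [3] addr=0x1c4 blk=28 s=0: MISS | VC [24]
  [4] addr=0x13a blk=19 s=3: MISS | VC [24]
  [5] addr=0xbb blk=11 s=3: MISS | VC [24, 19]
  [6] addr=0xba blk=11 s=3: L1-HIT | VC [24, 19]
  [7] addr=0x183 blk=24 s=0: VC-HIT | VC [28, 19]
  [8] addr=0x18f blk=24 s=0: L1-HIT | VC [28, 19]
  [9] addr=0x1ce blk=28 s=0: VC-HIT | VC [24, 19]
  [10] addr=0x18b blk=24 s=0: VC-HIT | VC [28, 19]
  [11] addr=0x1ca blk=28 s=0: VC-HIT | VC [24, 19]
  [12] addr=0x1b1 blk=27 s=3: MISS | VC [24, 19, 11]
  [13] addr=0x1c7 blk=28 s=0: L1-HIT | VC [24, 19, 11]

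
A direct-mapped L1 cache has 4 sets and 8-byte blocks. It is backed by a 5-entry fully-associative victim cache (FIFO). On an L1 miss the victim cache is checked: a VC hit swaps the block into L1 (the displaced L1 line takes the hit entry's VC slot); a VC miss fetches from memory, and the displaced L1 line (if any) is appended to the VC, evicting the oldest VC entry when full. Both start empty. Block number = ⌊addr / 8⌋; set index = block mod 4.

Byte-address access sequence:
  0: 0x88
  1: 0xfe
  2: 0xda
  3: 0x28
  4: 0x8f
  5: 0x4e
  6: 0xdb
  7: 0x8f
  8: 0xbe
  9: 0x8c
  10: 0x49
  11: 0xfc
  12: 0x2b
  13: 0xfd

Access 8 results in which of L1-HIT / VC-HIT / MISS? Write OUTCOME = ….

#0 0x88→b17/s1 MISS; vc=[]
#1 0xfe→b31/s3 MISS; vc=[]
#2 0xda→b27/s3 MISS; vc=[31]
#3 0x28→b5/s1 MISS; vc=[31,17]
#4 0x8f→b17/s1 VC-HIT; vc=[31,5]
#5 0x4e→b9/s1 MISS; vc=[31,5,17]
#6 0xdb→b27/s3 L1-HIT; vc=[31,5,17]
#7 0x8f→b17/s1 VC-HIT; vc=[31,5,9]
#8 0xbe→b23/s3 MISS; vc=[31,5,9,27]
#9 0x8c→b17/s1 L1-HIT; vc=[31,5,9,27]
#10 0x49→b9/s1 VC-HIT; vc=[31,5,17,27]
#11 0xfc→b31/s3 VC-HIT; vc=[23,5,17,27]
#12 0x2b→b5/s1 VC-HIT; vc=[23,9,17,27]
#13 0xfd→b31/s3 L1-HIT; vc=[23,9,17,27]

OUTCOME = MISS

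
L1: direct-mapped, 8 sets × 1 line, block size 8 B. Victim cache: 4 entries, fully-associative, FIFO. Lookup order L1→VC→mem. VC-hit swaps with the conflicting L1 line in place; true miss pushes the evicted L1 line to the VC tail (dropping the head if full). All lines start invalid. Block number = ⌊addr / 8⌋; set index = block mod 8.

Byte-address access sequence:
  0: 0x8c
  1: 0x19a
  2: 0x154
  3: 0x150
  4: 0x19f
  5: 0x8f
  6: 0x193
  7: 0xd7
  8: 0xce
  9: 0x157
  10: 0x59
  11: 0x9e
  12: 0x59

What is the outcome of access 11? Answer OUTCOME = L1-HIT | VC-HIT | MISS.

0: 0x8c (blk 17, set 1) → MISS  vc=[]
1: 0x19a (blk 51, set 3) → MISS  vc=[]
2: 0x154 (blk 42, set 2) → MISS  vc=[]
3: 0x150 (blk 42, set 2) → L1-HIT  vc=[]
4: 0x19f (blk 51, set 3) → L1-HIT  vc=[]
5: 0x8f (blk 17, set 1) → L1-HIT  vc=[]
6: 0x193 (blk 50, set 2) → MISS  vc=[42]
7: 0xd7 (blk 26, set 2) → MISS  vc=[42, 50]
8: 0xce (blk 25, set 1) → MISS  vc=[42, 50, 17]
9: 0x157 (blk 42, set 2) → VC-HIT  vc=[26, 50, 17]
10: 0x59 (blk 11, set 3) → MISS  vc=[26, 50, 17, 51]
11: 0x9e (blk 19, set 3) → MISS  vc=[50, 17, 51, 11]
12: 0x59 (blk 11, set 3) → VC-HIT  vc=[50, 17, 51, 19]

OUTCOME = MISS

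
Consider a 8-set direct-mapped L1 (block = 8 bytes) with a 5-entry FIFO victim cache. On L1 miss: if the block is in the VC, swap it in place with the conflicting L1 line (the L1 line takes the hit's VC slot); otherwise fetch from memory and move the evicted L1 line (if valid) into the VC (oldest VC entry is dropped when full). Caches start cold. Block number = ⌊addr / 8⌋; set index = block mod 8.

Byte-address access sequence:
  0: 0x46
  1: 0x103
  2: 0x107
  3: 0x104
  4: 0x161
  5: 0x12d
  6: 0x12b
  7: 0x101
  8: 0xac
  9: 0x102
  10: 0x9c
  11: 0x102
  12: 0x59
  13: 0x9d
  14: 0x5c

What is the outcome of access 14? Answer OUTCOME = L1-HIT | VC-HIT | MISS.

OUTCOME = VC-HIT

0: 0x46 (blk 8, set 0) → MISS  vc=[]
1: 0x103 (blk 32, set 0) → MISS  vc=[8]
2: 0x107 (blk 32, set 0) → L1-HIT  vc=[8]
3: 0x104 (blk 32, set 0) → L1-HIT  vc=[8]
4: 0x161 (blk 44, set 4) → MISS  vc=[8]
5: 0x12d (blk 37, set 5) → MISS  vc=[8]
6: 0x12b (blk 37, set 5) → L1-HIT  vc=[8]
7: 0x101 (blk 32, set 0) → L1-HIT  vc=[8]
8: 0xac (blk 21, set 5) → MISS  vc=[8, 37]
9: 0x102 (blk 32, set 0) → L1-HIT  vc=[8, 37]
10: 0x9c (blk 19, set 3) → MISS  vc=[8, 37]
11: 0x102 (blk 32, set 0) → L1-HIT  vc=[8, 37]
12: 0x59 (blk 11, set 3) → MISS  vc=[8, 37, 19]
13: 0x9d (blk 19, set 3) → VC-HIT  vc=[8, 37, 11]
14: 0x5c (blk 11, set 3) → VC-HIT  vc=[8, 37, 19]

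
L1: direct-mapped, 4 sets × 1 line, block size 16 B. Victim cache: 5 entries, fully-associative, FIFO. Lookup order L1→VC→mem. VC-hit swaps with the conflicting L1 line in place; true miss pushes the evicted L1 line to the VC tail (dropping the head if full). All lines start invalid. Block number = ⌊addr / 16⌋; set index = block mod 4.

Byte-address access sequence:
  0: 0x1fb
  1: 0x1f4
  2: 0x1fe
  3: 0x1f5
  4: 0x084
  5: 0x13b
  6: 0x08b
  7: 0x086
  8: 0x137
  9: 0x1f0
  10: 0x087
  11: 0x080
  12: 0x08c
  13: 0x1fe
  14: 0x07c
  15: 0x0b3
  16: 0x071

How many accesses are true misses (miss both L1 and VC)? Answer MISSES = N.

  [0] addr=0x1fb blk=31 s=3: MISS | VC []
  [1] addr=0x1f4 blk=31 s=3: L1-HIT | VC []
  [2] addr=0x1fe blk=31 s=3: L1-HIT | VC []
  [3] addr=0x1f5 blk=31 s=3: L1-HIT | VC []
  [4] addr=0x84 blk=8 s=0: MISS | VC []
  [5] addr=0x13b blk=19 s=3: MISS | VC [31]
  [6] addr=0x8b blk=8 s=0: L1-HIT | VC [31]
  [7] addr=0x86 blk=8 s=0: L1-HIT | VC [31]
  [8] addr=0x137 blk=19 s=3: L1-HIT | VC [31]
  [9] addr=0x1f0 blk=31 s=3: VC-HIT | VC [19]
  [10] addr=0x87 blk=8 s=0: L1-HIT | VC [19]
  [11] addr=0x80 blk=8 s=0: L1-HIT | VC [19]
  [12] addr=0x8c blk=8 s=0: L1-HIT | VC [19]
  [13] addr=0x1fe blk=31 s=3: L1-HIT | VC [19]
  [14] addr=0x7c blk=7 s=3: MISS | VC [19, 31]
  [15] addr=0xb3 blk=11 s=3: MISS | VC [19, 31, 7]
  [16] addr=0x71 blk=7 s=3: VC-HIT | VC [19, 31, 11]

MISSES = 5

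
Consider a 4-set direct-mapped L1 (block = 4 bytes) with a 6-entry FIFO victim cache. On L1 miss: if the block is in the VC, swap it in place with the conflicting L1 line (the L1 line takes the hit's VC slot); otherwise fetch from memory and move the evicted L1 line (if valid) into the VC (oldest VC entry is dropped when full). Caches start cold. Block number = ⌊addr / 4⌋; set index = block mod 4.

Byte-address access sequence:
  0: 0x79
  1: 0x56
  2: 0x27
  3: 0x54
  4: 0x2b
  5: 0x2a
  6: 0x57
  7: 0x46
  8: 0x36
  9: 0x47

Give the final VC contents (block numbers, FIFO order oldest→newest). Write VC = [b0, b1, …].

#0 0x79→b30/s2 MISS; vc=[]
#1 0x56→b21/s1 MISS; vc=[]
#2 0x27→b9/s1 MISS; vc=[21]
#3 0x54→b21/s1 VC-HIT; vc=[9]
#4 0x2b→b10/s2 MISS; vc=[9,30]
#5 0x2a→b10/s2 L1-HIT; vc=[9,30]
#6 0x57→b21/s1 L1-HIT; vc=[9,30]
#7 0x46→b17/s1 MISS; vc=[9,30,21]
#8 0x36→b13/s1 MISS; vc=[9,30,21,17]
#9 0x47→b17/s1 VC-HIT; vc=[9,30,21,13]

VC = [9, 30, 21, 13]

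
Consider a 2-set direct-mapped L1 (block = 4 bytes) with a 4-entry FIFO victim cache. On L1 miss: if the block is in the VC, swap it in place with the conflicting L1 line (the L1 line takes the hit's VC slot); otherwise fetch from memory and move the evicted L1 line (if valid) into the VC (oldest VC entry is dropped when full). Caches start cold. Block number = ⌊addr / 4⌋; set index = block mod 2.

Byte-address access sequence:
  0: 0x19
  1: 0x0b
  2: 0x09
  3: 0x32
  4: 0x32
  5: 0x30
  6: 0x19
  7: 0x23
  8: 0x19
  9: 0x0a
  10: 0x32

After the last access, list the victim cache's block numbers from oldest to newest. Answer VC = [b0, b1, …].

VC = [2, 6, 8]

  [0] addr=0x19 blk=6 s=0: MISS | VC []
  [1] addr=0xb blk=2 s=0: MISS | VC [6]
  [2] addr=0x9 blk=2 s=0: L1-HIT | VC [6]
  [3] addr=0x32 blk=12 s=0: MISS | VC [6, 2]
  [4] addr=0x32 blk=12 s=0: L1-HIT | VC [6, 2]
  [5] addr=0x30 blk=12 s=0: L1-HIT | VC [6, 2]
  [6] addr=0x19 blk=6 s=0: VC-HIT | VC [12, 2]
  [7] addr=0x23 blk=8 s=0: MISS | VC [12, 2, 6]
  [8] addr=0x19 blk=6 s=0: VC-HIT | VC [12, 2, 8]
  [9] addr=0xa blk=2 s=0: VC-HIT | VC [12, 6, 8]
  [10] addr=0x32 blk=12 s=0: VC-HIT | VC [2, 6, 8]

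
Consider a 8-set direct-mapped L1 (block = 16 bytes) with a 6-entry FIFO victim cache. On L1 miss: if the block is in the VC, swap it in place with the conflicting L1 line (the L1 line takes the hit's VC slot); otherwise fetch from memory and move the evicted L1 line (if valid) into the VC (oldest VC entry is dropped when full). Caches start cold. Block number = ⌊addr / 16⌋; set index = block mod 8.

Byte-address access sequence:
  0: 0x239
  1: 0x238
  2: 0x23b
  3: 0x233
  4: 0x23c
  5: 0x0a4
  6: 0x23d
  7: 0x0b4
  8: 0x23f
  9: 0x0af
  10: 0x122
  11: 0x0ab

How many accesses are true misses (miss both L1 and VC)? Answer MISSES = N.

#0 0x239→b35/s3 MISS; vc=[]
#1 0x238→b35/s3 L1-HIT; vc=[]
#2 0x23b→b35/s3 L1-HIT; vc=[]
#3 0x233→b35/s3 L1-HIT; vc=[]
#4 0x23c→b35/s3 L1-HIT; vc=[]
#5 0xa4→b10/s2 MISS; vc=[]
#6 0x23d→b35/s3 L1-HIT; vc=[]
#7 0xb4→b11/s3 MISS; vc=[35]
#8 0x23f→b35/s3 VC-HIT; vc=[11]
#9 0xaf→b10/s2 L1-HIT; vc=[11]
#10 0x122→b18/s2 MISS; vc=[11,10]
#11 0xab→b10/s2 VC-HIT; vc=[11,18]

MISSES = 4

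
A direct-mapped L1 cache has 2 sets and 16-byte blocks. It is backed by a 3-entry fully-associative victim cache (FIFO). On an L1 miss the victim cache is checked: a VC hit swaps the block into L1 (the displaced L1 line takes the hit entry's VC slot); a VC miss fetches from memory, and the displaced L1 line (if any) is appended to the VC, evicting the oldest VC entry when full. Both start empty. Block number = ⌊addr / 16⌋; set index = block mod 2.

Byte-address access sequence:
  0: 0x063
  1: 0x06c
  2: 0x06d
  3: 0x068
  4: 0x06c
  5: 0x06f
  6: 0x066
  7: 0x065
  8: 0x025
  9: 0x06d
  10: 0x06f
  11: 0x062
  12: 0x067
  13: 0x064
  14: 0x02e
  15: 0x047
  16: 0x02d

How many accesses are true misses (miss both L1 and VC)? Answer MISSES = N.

  [0] addr=0x63 blk=6 s=0: MISS | VC []
  [1] addr=0x6c blk=6 s=0: L1-HIT | VC []
  [2] addr=0x6d blk=6 s=0: L1-HIT | VC []
  [3] addr=0x68 blk=6 s=0: L1-HIT | VC []
  [4] addr=0x6c blk=6 s=0: L1-HIT | VC []
  [5] addr=0x6f blk=6 s=0: L1-HIT | VC []
  [6] addr=0x66 blk=6 s=0: L1-HIT | VC []
  [7] addr=0x65 blk=6 s=0: L1-HIT | VC []
  [8] addr=0x25 blk=2 s=0: MISS | VC [6]
  [9] addr=0x6d blk=6 s=0: VC-HIT | VC [2]
  [10] addr=0x6f blk=6 s=0: L1-HIT | VC [2]
  [11] addr=0x62 blk=6 s=0: L1-HIT | VC [2]
  [12] addr=0x67 blk=6 s=0: L1-HIT | VC [2]
  [13] addr=0x64 blk=6 s=0: L1-HIT | VC [2]
  [14] addr=0x2e blk=2 s=0: VC-HIT | VC [6]
  [15] addr=0x47 blk=4 s=0: MISS | VC [6, 2]
  [16] addr=0x2d blk=2 s=0: VC-HIT | VC [6, 4]

MISSES = 3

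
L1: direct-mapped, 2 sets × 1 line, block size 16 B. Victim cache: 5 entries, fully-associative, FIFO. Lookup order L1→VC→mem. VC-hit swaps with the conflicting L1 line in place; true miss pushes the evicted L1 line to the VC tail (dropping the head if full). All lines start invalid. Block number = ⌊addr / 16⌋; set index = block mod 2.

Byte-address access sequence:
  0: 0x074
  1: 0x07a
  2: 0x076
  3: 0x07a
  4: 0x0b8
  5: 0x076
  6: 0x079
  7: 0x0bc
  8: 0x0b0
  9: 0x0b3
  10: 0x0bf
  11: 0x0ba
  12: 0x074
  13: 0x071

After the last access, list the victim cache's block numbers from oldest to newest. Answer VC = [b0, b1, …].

VC = [11]

#0 0x74→b7/s1 MISS; vc=[]
#1 0x7a→b7/s1 L1-HIT; vc=[]
#2 0x76→b7/s1 L1-HIT; vc=[]
#3 0x7a→b7/s1 L1-HIT; vc=[]
#4 0xb8→b11/s1 MISS; vc=[7]
#5 0x76→b7/s1 VC-HIT; vc=[11]
#6 0x79→b7/s1 L1-HIT; vc=[11]
#7 0xbc→b11/s1 VC-HIT; vc=[7]
#8 0xb0→b11/s1 L1-HIT; vc=[7]
#9 0xb3→b11/s1 L1-HIT; vc=[7]
#10 0xbf→b11/s1 L1-HIT; vc=[7]
#11 0xba→b11/s1 L1-HIT; vc=[7]
#12 0x74→b7/s1 VC-HIT; vc=[11]
#13 0x71→b7/s1 L1-HIT; vc=[11]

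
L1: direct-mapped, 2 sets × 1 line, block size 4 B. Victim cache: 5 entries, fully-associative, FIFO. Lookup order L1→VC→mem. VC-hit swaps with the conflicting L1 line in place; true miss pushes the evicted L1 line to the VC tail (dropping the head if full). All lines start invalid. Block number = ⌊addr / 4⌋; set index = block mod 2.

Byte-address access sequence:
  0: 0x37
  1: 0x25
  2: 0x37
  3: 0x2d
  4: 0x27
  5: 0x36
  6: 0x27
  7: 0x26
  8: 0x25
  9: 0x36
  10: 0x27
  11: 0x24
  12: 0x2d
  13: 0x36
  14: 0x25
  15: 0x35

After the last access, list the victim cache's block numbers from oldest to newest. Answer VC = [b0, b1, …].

VC = [9, 11]

  [0] addr=0x37 blk=13 s=1: MISS | VC []
  [1] addr=0x25 blk=9 s=1: MISS | VC [13]
  [2] addr=0x37 blk=13 s=1: VC-HIT | VC [9]
  [3] addr=0x2d blk=11 s=1: MISS | VC [9, 13]
  [4] addr=0x27 blk=9 s=1: VC-HIT | VC [11, 13]
  [5] addr=0x36 blk=13 s=1: VC-HIT | VC [11, 9]
  [6] addr=0x27 blk=9 s=1: VC-HIT | VC [11, 13]
  [7] addr=0x26 blk=9 s=1: L1-HIT | VC [11, 13]
  [8] addr=0x25 blk=9 s=1: L1-HIT | VC [11, 13]
  [9] addr=0x36 blk=13 s=1: VC-HIT | VC [11, 9]
  [10] addr=0x27 blk=9 s=1: VC-HIT | VC [11, 13]
  [11] addr=0x24 blk=9 s=1: L1-HIT | VC [11, 13]
  [12] addr=0x2d blk=11 s=1: VC-HIT | VC [9, 13]
  [13] addr=0x36 blk=13 s=1: VC-HIT | VC [9, 11]
  [14] addr=0x25 blk=9 s=1: VC-HIT | VC [13, 11]
  [15] addr=0x35 blk=13 s=1: VC-HIT | VC [9, 11]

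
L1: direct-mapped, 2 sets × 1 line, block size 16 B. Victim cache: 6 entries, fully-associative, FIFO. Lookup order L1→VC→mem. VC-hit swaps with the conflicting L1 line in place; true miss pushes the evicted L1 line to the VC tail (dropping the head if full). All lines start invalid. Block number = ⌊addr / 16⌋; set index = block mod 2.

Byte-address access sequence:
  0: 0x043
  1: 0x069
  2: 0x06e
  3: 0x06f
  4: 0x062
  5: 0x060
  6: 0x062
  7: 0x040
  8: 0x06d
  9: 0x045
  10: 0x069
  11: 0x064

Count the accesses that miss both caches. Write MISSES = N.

MISSES = 2

0: 0x43 (blk 4, set 0) → MISS  vc=[]
1: 0x69 (blk 6, set 0) → MISS  vc=[4]
2: 0x6e (blk 6, set 0) → L1-HIT  vc=[4]
3: 0x6f (blk 6, set 0) → L1-HIT  vc=[4]
4: 0x62 (blk 6, set 0) → L1-HIT  vc=[4]
5: 0x60 (blk 6, set 0) → L1-HIT  vc=[4]
6: 0x62 (blk 6, set 0) → L1-HIT  vc=[4]
7: 0x40 (blk 4, set 0) → VC-HIT  vc=[6]
8: 0x6d (blk 6, set 0) → VC-HIT  vc=[4]
9: 0x45 (blk 4, set 0) → VC-HIT  vc=[6]
10: 0x69 (blk 6, set 0) → VC-HIT  vc=[4]
11: 0x64 (blk 6, set 0) → L1-HIT  vc=[4]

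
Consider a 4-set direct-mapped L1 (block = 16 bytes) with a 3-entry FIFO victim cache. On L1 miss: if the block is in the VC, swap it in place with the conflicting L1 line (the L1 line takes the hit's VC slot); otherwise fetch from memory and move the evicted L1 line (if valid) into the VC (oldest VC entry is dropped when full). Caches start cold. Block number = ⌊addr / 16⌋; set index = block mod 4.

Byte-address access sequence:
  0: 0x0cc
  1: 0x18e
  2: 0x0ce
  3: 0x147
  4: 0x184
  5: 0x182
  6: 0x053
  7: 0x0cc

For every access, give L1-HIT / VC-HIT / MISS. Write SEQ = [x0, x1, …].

0: 0xcc (blk 12, set 0) → MISS  vc=[]
1: 0x18e (blk 24, set 0) → MISS  vc=[12]
2: 0xce (blk 12, set 0) → VC-HIT  vc=[24]
3: 0x147 (blk 20, set 0) → MISS  vc=[24, 12]
4: 0x184 (blk 24, set 0) → VC-HIT  vc=[20, 12]
5: 0x182 (blk 24, set 0) → L1-HIT  vc=[20, 12]
6: 0x53 (blk 5, set 1) → MISS  vc=[20, 12]
7: 0xcc (blk 12, set 0) → VC-HIT  vc=[20, 24]

SEQ = [MISS, MISS, VC-HIT, MISS, VC-HIT, L1-HIT, MISS, VC-HIT]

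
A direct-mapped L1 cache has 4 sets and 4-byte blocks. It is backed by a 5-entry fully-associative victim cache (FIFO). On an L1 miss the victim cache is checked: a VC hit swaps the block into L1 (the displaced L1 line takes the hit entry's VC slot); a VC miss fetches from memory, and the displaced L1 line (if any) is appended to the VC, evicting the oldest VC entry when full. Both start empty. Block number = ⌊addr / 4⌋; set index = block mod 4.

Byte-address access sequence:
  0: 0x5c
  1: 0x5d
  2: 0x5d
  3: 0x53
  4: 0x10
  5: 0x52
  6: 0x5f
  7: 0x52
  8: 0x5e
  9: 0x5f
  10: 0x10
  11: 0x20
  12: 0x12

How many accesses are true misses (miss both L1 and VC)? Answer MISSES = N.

  [0] addr=0x5c blk=23 s=3: MISS | VC []
  [1] addr=0x5d blk=23 s=3: L1-HIT | VC []
  [2] addr=0x5d blk=23 s=3: L1-HIT | VC []
  [3] addr=0x53 blk=20 s=0: MISS | VC []
  [4] addr=0x10 blk=4 s=0: MISS | VC [20]
  [5] addr=0x52 blk=20 s=0: VC-HIT | VC [4]
  [6] addr=0x5f blk=23 s=3: L1-HIT | VC [4]
  [7] addr=0x52 blk=20 s=0: L1-HIT | VC [4]
  [8] addr=0x5e blk=23 s=3: L1-HIT | VC [4]
  [9] addr=0x5f blk=23 s=3: L1-HIT | VC [4]
  [10] addr=0x10 blk=4 s=0: VC-HIT | VC [20]
  [11] addr=0x20 blk=8 s=0: MISS | VC [20, 4]
  [12] addr=0x12 blk=4 s=0: VC-HIT | VC [20, 8]

MISSES = 4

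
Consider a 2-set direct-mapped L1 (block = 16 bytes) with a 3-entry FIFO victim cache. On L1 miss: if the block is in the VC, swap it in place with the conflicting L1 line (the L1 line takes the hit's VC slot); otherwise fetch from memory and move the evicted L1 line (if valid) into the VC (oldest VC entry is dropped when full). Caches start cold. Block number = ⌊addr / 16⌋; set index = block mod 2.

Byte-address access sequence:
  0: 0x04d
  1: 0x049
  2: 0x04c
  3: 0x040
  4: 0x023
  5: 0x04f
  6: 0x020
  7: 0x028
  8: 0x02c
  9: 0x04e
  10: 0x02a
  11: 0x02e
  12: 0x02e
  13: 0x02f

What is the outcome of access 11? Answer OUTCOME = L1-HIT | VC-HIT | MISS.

OUTCOME = L1-HIT

  [0] addr=0x4d blk=4 s=0: MISS | VC []
  [1] addr=0x49 blk=4 s=0: L1-HIT | VC []
  [2] addr=0x4c blk=4 s=0: L1-HIT | VC []
  [3] addr=0x40 blk=4 s=0: L1-HIT | VC []
  [4] addr=0x23 blk=2 s=0: MISS | VC [4]
  [5] addr=0x4f blk=4 s=0: VC-HIT | VC [2]
  [6] addr=0x20 blk=2 s=0: VC-HIT | VC [4]
  [7] addr=0x28 blk=2 s=0: L1-HIT | VC [4]
  [8] addr=0x2c blk=2 s=0: L1-HIT | VC [4]
  [9] addr=0x4e blk=4 s=0: VC-HIT | VC [2]
  [10] addr=0x2a blk=2 s=0: VC-HIT | VC [4]
  [11] addr=0x2e blk=2 s=0: L1-HIT | VC [4]
  [12] addr=0x2e blk=2 s=0: L1-HIT | VC [4]
  [13] addr=0x2f blk=2 s=0: L1-HIT | VC [4]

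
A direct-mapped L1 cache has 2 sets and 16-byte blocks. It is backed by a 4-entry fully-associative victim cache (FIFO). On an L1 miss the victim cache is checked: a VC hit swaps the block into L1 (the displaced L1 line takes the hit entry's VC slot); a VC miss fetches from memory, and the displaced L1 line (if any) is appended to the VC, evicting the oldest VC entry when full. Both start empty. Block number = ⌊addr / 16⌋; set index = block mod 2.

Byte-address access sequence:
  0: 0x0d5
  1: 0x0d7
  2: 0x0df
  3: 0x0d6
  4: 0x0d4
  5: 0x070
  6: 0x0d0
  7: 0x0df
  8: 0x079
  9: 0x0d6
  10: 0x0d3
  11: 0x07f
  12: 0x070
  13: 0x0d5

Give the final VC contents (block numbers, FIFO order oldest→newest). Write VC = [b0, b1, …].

VC = [7]

#0 0xd5→b13/s1 MISS; vc=[]
#1 0xd7→b13/s1 L1-HIT; vc=[]
#2 0xdf→b13/s1 L1-HIT; vc=[]
#3 0xd6→b13/s1 L1-HIT; vc=[]
#4 0xd4→b13/s1 L1-HIT; vc=[]
#5 0x70→b7/s1 MISS; vc=[13]
#6 0xd0→b13/s1 VC-HIT; vc=[7]
#7 0xdf→b13/s1 L1-HIT; vc=[7]
#8 0x79→b7/s1 VC-HIT; vc=[13]
#9 0xd6→b13/s1 VC-HIT; vc=[7]
#10 0xd3→b13/s1 L1-HIT; vc=[7]
#11 0x7f→b7/s1 VC-HIT; vc=[13]
#12 0x70→b7/s1 L1-HIT; vc=[13]
#13 0xd5→b13/s1 VC-HIT; vc=[7]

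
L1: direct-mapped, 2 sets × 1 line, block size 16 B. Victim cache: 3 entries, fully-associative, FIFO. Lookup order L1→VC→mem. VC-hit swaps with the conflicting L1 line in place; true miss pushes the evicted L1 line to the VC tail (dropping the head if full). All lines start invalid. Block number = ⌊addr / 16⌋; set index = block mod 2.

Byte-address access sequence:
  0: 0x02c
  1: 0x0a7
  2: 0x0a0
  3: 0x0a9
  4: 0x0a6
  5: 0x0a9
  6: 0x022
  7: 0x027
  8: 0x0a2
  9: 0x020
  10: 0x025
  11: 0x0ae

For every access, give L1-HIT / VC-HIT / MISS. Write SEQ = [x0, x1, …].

  [0] addr=0x2c blk=2 s=0: MISS | VC []
  [1] addr=0xa7 blk=10 s=0: MISS | VC [2]
  [2] addr=0xa0 blk=10 s=0: L1-HIT | VC [2]
  [3] addr=0xa9 blk=10 s=0: L1-HIT | VC [2]
  [4] addr=0xa6 blk=10 s=0: L1-HIT | VC [2]
  [5] addr=0xa9 blk=10 s=0: L1-HIT | VC [2]
  [6] addr=0x22 blk=2 s=0: VC-HIT | VC [10]
  [7] addr=0x27 blk=2 s=0: L1-HIT | VC [10]
  [8] addr=0xa2 blk=10 s=0: VC-HIT | VC [2]
  [9] addr=0x20 blk=2 s=0: VC-HIT | VC [10]
  [10] addr=0x25 blk=2 s=0: L1-HIT | VC [10]
  [11] addr=0xae blk=10 s=0: VC-HIT | VC [2]

SEQ = [MISS, MISS, L1-HIT, L1-HIT, L1-HIT, L1-HIT, VC-HIT, L1-HIT, VC-HIT, VC-HIT, L1-HIT, VC-HIT]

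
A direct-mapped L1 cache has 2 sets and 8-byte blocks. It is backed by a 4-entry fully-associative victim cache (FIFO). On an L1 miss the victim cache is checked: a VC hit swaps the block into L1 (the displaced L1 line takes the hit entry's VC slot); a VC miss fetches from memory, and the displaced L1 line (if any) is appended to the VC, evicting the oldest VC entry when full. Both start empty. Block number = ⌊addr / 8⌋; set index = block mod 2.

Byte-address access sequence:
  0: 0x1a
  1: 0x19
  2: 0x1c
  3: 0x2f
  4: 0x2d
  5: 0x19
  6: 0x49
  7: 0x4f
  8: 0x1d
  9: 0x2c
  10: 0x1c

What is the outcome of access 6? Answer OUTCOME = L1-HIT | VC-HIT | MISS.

OUTCOME = MISS

  [0] addr=0x1a blk=3 s=1: MISS | VC []
  [1] addr=0x19 blk=3 s=1: L1-HIT | VC []
  [2] addr=0x1c blk=3 s=1: L1-HIT | VC []
  [3] addr=0x2f blk=5 s=1: MISS | VC [3]
  [4] addr=0x2d blk=5 s=1: L1-HIT | VC [3]
  [5] addr=0x19 blk=3 s=1: VC-HIT | VC [5]
  [6] addr=0x49 blk=9 s=1: MISS | VC [5, 3]
  [7] addr=0x4f blk=9 s=1: L1-HIT | VC [5, 3]
  [8] addr=0x1d blk=3 s=1: VC-HIT | VC [5, 9]
  [9] addr=0x2c blk=5 s=1: VC-HIT | VC [3, 9]
  [10] addr=0x1c blk=3 s=1: VC-HIT | VC [5, 9]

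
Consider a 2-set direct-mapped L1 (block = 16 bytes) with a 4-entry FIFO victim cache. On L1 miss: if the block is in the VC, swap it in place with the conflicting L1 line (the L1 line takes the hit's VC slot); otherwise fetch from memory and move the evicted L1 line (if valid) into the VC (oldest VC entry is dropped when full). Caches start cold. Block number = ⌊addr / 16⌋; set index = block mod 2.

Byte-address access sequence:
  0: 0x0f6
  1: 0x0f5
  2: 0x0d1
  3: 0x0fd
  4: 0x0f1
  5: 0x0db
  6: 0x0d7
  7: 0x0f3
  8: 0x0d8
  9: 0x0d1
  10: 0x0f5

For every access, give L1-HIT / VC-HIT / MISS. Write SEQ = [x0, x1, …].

SEQ = [MISS, L1-HIT, MISS, VC-HIT, L1-HIT, VC-HIT, L1-HIT, VC-HIT, VC-HIT, L1-HIT, VC-HIT]

0: 0xf6 (blk 15, set 1) → MISS  vc=[]
1: 0xf5 (blk 15, set 1) → L1-HIT  vc=[]
2: 0xd1 (blk 13, set 1) → MISS  vc=[15]
3: 0xfd (blk 15, set 1) → VC-HIT  vc=[13]
4: 0xf1 (blk 15, set 1) → L1-HIT  vc=[13]
5: 0xdb (blk 13, set 1) → VC-HIT  vc=[15]
6: 0xd7 (blk 13, set 1) → L1-HIT  vc=[15]
7: 0xf3 (blk 15, set 1) → VC-HIT  vc=[13]
8: 0xd8 (blk 13, set 1) → VC-HIT  vc=[15]
9: 0xd1 (blk 13, set 1) → L1-HIT  vc=[15]
10: 0xf5 (blk 15, set 1) → VC-HIT  vc=[13]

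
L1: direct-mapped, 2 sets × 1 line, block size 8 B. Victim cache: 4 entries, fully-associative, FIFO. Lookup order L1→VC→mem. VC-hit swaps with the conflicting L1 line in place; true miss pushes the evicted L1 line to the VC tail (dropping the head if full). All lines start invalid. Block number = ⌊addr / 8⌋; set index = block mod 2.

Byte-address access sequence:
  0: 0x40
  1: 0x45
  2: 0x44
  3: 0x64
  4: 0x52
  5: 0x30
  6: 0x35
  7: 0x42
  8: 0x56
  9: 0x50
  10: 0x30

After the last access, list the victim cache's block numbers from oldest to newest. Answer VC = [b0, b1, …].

VC = [10, 12, 8]

0: 0x40 (blk 8, set 0) → MISS  vc=[]
1: 0x45 (blk 8, set 0) → L1-HIT  vc=[]
2: 0x44 (blk 8, set 0) → L1-HIT  vc=[]
3: 0x64 (blk 12, set 0) → MISS  vc=[8]
4: 0x52 (blk 10, set 0) → MISS  vc=[8, 12]
5: 0x30 (blk 6, set 0) → MISS  vc=[8, 12, 10]
6: 0x35 (blk 6, set 0) → L1-HIT  vc=[8, 12, 10]
7: 0x42 (blk 8, set 0) → VC-HIT  vc=[6, 12, 10]
8: 0x56 (blk 10, set 0) → VC-HIT  vc=[6, 12, 8]
9: 0x50 (blk 10, set 0) → L1-HIT  vc=[6, 12, 8]
10: 0x30 (blk 6, set 0) → VC-HIT  vc=[10, 12, 8]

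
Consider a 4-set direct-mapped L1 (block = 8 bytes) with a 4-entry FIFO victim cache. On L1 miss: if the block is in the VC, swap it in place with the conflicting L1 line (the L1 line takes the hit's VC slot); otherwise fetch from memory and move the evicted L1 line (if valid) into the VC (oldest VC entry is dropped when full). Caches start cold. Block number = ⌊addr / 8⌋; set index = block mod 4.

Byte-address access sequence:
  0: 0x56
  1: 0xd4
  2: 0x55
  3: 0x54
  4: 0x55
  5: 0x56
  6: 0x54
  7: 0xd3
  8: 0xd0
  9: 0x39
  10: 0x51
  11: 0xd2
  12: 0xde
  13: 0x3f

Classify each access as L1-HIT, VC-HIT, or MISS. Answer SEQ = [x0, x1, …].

SEQ = [MISS, MISS, VC-HIT, L1-HIT, L1-HIT, L1-HIT, L1-HIT, VC-HIT, L1-HIT, MISS, VC-HIT, VC-HIT, MISS, VC-HIT]

  [0] addr=0x56 blk=10 s=2: MISS | VC []
  [1] addr=0xd4 blk=26 s=2: MISS | VC [10]
  [2] addr=0x55 blk=10 s=2: VC-HIT | VC [26]
  [3] addr=0x54 blk=10 s=2: L1-HIT | VC [26]
  [4] addr=0x55 blk=10 s=2: L1-HIT | VC [26]
  [5] addr=0x56 blk=10 s=2: L1-HIT | VC [26]
  [6] addr=0x54 blk=10 s=2: L1-HIT | VC [26]
  [7] addr=0xd3 blk=26 s=2: VC-HIT | VC [10]
  [8] addr=0xd0 blk=26 s=2: L1-HIT | VC [10]
  [9] addr=0x39 blk=7 s=3: MISS | VC [10]
  [10] addr=0x51 blk=10 s=2: VC-HIT | VC [26]
  [11] addr=0xd2 blk=26 s=2: VC-HIT | VC [10]
  [12] addr=0xde blk=27 s=3: MISS | VC [10, 7]
  [13] addr=0x3f blk=7 s=3: VC-HIT | VC [10, 27]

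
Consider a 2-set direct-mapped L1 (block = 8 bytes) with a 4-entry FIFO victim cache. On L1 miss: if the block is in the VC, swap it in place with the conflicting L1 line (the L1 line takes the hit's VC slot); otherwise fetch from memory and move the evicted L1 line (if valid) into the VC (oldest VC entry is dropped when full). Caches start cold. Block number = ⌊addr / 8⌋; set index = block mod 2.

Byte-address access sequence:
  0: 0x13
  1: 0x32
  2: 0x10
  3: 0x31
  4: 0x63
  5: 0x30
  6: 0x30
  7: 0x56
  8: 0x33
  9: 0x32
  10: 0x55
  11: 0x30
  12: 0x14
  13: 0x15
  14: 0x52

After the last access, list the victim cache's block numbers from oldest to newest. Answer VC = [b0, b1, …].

#0 0x13→b2/s0 MISS; vc=[]
#1 0x32→b6/s0 MISS; vc=[2]
#2 0x10→b2/s0 VC-HIT; vc=[6]
#3 0x31→b6/s0 VC-HIT; vc=[2]
#4 0x63→b12/s0 MISS; vc=[2,6]
#5 0x30→b6/s0 VC-HIT; vc=[2,12]
#6 0x30→b6/s0 L1-HIT; vc=[2,12]
#7 0x56→b10/s0 MISS; vc=[2,12,6]
#8 0x33→b6/s0 VC-HIT; vc=[2,12,10]
#9 0x32→b6/s0 L1-HIT; vc=[2,12,10]
#10 0x55→b10/s0 VC-HIT; vc=[2,12,6]
#11 0x30→b6/s0 VC-HIT; vc=[2,12,10]
#12 0x14→b2/s0 VC-HIT; vc=[6,12,10]
#13 0x15→b2/s0 L1-HIT; vc=[6,12,10]
#14 0x52→b10/s0 VC-HIT; vc=[6,12,2]

VC = [6, 12, 2]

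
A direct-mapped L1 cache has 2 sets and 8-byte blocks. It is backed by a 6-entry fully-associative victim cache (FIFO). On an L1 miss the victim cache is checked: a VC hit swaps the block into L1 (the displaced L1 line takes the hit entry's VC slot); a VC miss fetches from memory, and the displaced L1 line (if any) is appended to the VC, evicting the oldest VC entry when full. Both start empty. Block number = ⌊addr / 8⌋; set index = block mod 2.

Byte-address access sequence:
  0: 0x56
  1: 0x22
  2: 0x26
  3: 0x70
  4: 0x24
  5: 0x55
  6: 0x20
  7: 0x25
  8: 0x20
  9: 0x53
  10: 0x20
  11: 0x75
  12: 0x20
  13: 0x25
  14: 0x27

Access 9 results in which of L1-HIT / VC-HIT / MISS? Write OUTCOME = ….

  [0] addr=0x56 blk=10 s=0: MISS | VC []
  [1] addr=0x22 blk=4 s=0: MISS | VC [10]
  [2] addr=0x26 blk=4 s=0: L1-HIT | VC [10]
  [3] addr=0x70 blk=14 s=0: MISS | VC [10, 4]
  [4] addr=0x24 blk=4 s=0: VC-HIT | VC [10, 14]
  [5] addr=0x55 blk=10 s=0: VC-HIT | VC [4, 14]
  [6] addr=0x20 blk=4 s=0: VC-HIT | VC [10, 14]
  [7] addr=0x25 blk=4 s=0: L1-HIT | VC [10, 14]
  [8] addr=0x20 blk=4 s=0: L1-HIT | VC [10, 14]
  [9] addr=0x53 blk=10 s=0: VC-HIT | VC [4, 14]
  [10] addr=0x20 blk=4 s=0: VC-HIT | VC [10, 14]
  [11] addr=0x75 blk=14 s=0: VC-HIT | VC [10, 4]
  [12] addr=0x20 blk=4 s=0: VC-HIT | VC [10, 14]
  [13] addr=0x25 blk=4 s=0: L1-HIT | VC [10, 14]
  [14] addr=0x27 blk=4 s=0: L1-HIT | VC [10, 14]

OUTCOME = VC-HIT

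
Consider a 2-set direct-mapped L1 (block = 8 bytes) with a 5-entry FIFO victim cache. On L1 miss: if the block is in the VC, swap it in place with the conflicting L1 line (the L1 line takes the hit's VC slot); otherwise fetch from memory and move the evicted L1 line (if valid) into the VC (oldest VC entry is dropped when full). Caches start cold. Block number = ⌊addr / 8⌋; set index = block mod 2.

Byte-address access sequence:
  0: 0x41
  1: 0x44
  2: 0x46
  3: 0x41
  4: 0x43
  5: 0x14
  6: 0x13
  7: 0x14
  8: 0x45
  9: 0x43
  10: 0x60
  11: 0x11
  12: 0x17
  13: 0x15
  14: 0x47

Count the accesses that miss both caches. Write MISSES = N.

0: 0x41 (blk 8, set 0) → MISS  vc=[]
1: 0x44 (blk 8, set 0) → L1-HIT  vc=[]
2: 0x46 (blk 8, set 0) → L1-HIT  vc=[]
3: 0x41 (blk 8, set 0) → L1-HIT  vc=[]
4: 0x43 (blk 8, set 0) → L1-HIT  vc=[]
5: 0x14 (blk 2, set 0) → MISS  vc=[8]
6: 0x13 (blk 2, set 0) → L1-HIT  vc=[8]
7: 0x14 (blk 2, set 0) → L1-HIT  vc=[8]
8: 0x45 (blk 8, set 0) → VC-HIT  vc=[2]
9: 0x43 (blk 8, set 0) → L1-HIT  vc=[2]
10: 0x60 (blk 12, set 0) → MISS  vc=[2, 8]
11: 0x11 (blk 2, set 0) → VC-HIT  vc=[12, 8]
12: 0x17 (blk 2, set 0) → L1-HIT  vc=[12, 8]
13: 0x15 (blk 2, set 0) → L1-HIT  vc=[12, 8]
14: 0x47 (blk 8, set 0) → VC-HIT  vc=[12, 2]

MISSES = 3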